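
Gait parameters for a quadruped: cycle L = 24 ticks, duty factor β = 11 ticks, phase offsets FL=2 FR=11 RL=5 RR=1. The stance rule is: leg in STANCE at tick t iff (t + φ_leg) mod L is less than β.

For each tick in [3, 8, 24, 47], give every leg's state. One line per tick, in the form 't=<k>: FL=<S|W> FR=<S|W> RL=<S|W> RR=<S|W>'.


t=3: phase=(5,14,8,4) vs β=11 → FL=S FR=W RL=S RR=S
t=8: phase=(10,19,13,9) vs β=11 → FL=S FR=W RL=W RR=S
t=24: phase=(2,11,5,1) vs β=11 → FL=S FR=W RL=S RR=S
t=47: phase=(1,10,4,0) vs β=11 → FL=S FR=S RL=S RR=S

t=3: FL=S FR=W RL=S RR=S
t=8: FL=S FR=W RL=W RR=S
t=24: FL=S FR=W RL=S RR=S
t=47: FL=S FR=S RL=S RR=S


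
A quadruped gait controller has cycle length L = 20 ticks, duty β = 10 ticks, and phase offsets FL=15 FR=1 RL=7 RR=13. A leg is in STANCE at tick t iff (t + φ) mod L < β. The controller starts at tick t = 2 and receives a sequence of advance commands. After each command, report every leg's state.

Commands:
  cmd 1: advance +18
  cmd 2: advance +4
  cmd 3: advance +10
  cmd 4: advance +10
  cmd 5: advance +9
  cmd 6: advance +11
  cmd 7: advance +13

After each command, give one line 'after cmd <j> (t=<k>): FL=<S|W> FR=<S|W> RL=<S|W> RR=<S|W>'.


after cmd 1 (t=20): FL=W FR=S RL=S RR=W
after cmd 2 (t=24): FL=W FR=S RL=W RR=W
after cmd 3 (t=34): FL=S FR=W RL=S RR=S
after cmd 4 (t=44): FL=W FR=S RL=W RR=W
after cmd 5 (t=53): FL=S FR=W RL=S RR=S
after cmd 6 (t=64): FL=W FR=S RL=W RR=W
after cmd 7 (t=77): FL=W FR=W RL=S RR=W

start t=2: FL=W FR=S RL=S RR=W
cmd 1: advance +18 → t=20, phase=(15,1,7,13) → FL=W FR=S RL=S RR=W
cmd 2: advance +4 → t=24, phase=(19,5,11,17) → FL=W FR=S RL=W RR=W
cmd 3: advance +10 → t=34, phase=(9,15,1,7) → FL=S FR=W RL=S RR=S
cmd 4: advance +10 → t=44, phase=(19,5,11,17) → FL=W FR=S RL=W RR=W
cmd 5: advance +9 → t=53, phase=(8,14,0,6) → FL=S FR=W RL=S RR=S
cmd 6: advance +11 → t=64, phase=(19,5,11,17) → FL=W FR=S RL=W RR=W
cmd 7: advance +13 → t=77, phase=(12,18,4,10) → FL=W FR=W RL=S RR=W


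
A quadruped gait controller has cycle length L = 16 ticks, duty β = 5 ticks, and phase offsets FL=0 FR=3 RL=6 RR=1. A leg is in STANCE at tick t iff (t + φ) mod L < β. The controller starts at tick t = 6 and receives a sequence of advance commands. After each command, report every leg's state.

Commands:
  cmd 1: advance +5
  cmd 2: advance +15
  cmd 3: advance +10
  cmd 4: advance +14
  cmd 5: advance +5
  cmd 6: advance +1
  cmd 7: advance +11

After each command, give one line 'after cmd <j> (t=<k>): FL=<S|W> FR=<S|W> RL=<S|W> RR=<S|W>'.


after cmd 1 (t=11): FL=W FR=W RL=S RR=W
after cmd 2 (t=26): FL=W FR=W RL=S RR=W
after cmd 3 (t=36): FL=S FR=W RL=W RR=W
after cmd 4 (t=50): FL=S FR=W RL=W RR=S
after cmd 5 (t=55): FL=W FR=W RL=W RR=W
after cmd 6 (t=56): FL=W FR=W RL=W RR=W
after cmd 7 (t=67): FL=S FR=W RL=W RR=S

start t=6: FL=W FR=W RL=W RR=W
cmd 1: advance +5 → t=11, phase=(11,14,1,12) → FL=W FR=W RL=S RR=W
cmd 2: advance +15 → t=26, phase=(10,13,0,11) → FL=W FR=W RL=S RR=W
cmd 3: advance +10 → t=36, phase=(4,7,10,5) → FL=S FR=W RL=W RR=W
cmd 4: advance +14 → t=50, phase=(2,5,8,3) → FL=S FR=W RL=W RR=S
cmd 5: advance +5 → t=55, phase=(7,10,13,8) → FL=W FR=W RL=W RR=W
cmd 6: advance +1 → t=56, phase=(8,11,14,9) → FL=W FR=W RL=W RR=W
cmd 7: advance +11 → t=67, phase=(3,6,9,4) → FL=S FR=W RL=W RR=S


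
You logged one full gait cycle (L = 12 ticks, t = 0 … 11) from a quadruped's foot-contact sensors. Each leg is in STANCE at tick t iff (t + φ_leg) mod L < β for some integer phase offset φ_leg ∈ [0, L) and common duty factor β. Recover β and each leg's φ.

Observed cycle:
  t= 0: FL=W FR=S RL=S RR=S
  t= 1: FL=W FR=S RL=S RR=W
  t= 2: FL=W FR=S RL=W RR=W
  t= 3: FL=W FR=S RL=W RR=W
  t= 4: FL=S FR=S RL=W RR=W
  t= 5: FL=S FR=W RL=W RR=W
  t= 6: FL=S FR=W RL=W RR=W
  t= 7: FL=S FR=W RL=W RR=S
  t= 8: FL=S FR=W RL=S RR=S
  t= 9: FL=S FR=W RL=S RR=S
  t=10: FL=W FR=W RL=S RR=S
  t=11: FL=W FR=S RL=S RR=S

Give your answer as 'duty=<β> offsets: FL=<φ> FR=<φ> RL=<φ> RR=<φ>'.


duty β = stance ticks per leg = 6
FL: stance ticks = 6; W→S at t=4 → φ=8
FR: stance ticks = 6; W→S at t=11 → φ=1
RL: stance ticks = 6; W→S at t=8 → φ=4
RR: stance ticks = 6; W→S at t=7 → φ=5

duty=6 offsets: FL=8 FR=1 RL=4 RR=5


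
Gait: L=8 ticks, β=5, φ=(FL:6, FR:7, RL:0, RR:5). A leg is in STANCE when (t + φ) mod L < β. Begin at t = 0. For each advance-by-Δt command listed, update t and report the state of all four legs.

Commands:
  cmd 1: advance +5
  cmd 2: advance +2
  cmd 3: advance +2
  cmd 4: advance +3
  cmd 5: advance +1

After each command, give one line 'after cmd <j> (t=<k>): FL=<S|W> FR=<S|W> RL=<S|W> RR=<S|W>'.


start t=0: FL=W FR=W RL=S RR=W
cmd 1: advance +5 → t=5, phase=(3,4,5,2) → FL=S FR=S RL=W RR=S
cmd 2: advance +2 → t=7, phase=(5,6,7,4) → FL=W FR=W RL=W RR=S
cmd 3: advance +2 → t=9, phase=(7,0,1,6) → FL=W FR=S RL=S RR=W
cmd 4: advance +3 → t=12, phase=(2,3,4,1) → FL=S FR=S RL=S RR=S
cmd 5: advance +1 → t=13, phase=(3,4,5,2) → FL=S FR=S RL=W RR=S

after cmd 1 (t=5): FL=S FR=S RL=W RR=S
after cmd 2 (t=7): FL=W FR=W RL=W RR=S
after cmd 3 (t=9): FL=W FR=S RL=S RR=W
after cmd 4 (t=12): FL=S FR=S RL=S RR=S
after cmd 5 (t=13): FL=S FR=S RL=W RR=S


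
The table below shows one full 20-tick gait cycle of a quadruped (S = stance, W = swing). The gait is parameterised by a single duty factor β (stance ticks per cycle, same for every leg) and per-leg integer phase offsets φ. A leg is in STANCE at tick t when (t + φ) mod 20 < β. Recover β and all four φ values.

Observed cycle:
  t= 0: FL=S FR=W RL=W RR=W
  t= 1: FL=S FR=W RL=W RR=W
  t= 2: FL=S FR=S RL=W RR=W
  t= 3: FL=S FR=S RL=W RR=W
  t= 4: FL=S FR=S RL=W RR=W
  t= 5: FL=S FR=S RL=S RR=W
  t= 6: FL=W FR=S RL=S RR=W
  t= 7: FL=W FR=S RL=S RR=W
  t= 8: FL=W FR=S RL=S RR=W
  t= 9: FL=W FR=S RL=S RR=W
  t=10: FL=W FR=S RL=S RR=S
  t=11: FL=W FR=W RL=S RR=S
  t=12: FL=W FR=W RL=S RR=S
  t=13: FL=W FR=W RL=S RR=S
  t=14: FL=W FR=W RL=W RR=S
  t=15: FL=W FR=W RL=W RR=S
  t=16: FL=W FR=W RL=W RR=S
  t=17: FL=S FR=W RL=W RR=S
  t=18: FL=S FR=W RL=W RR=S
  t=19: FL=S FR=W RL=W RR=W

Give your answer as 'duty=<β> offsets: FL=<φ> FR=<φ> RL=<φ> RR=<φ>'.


duty=9 offsets: FL=3 FR=18 RL=15 RR=10

duty β = stance ticks per leg = 9
FL: stance ticks = 9; W→S at t=17 → φ=3
FR: stance ticks = 9; W→S at t=2 → φ=18
RL: stance ticks = 9; W→S at t=5 → φ=15
RR: stance ticks = 9; W→S at t=10 → φ=10


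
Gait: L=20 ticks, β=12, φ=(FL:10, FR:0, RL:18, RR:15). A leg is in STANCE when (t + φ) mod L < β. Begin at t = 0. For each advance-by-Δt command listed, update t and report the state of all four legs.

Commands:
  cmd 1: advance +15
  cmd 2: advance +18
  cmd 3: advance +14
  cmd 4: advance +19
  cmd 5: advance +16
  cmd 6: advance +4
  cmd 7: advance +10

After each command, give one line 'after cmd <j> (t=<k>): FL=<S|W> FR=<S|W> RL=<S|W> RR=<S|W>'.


after cmd 1 (t=15): FL=S FR=W RL=W RR=S
after cmd 2 (t=33): FL=S FR=W RL=S RR=S
after cmd 3 (t=47): FL=W FR=S RL=S RR=S
after cmd 4 (t=66): FL=W FR=S RL=S RR=S
after cmd 5 (t=82): FL=W FR=S RL=S RR=W
after cmd 6 (t=86): FL=W FR=S RL=S RR=S
after cmd 7 (t=96): FL=S FR=W RL=W RR=S

start t=0: FL=S FR=S RL=W RR=W
cmd 1: advance +15 → t=15, phase=(5,15,13,10) → FL=S FR=W RL=W RR=S
cmd 2: advance +18 → t=33, phase=(3,13,11,8) → FL=S FR=W RL=S RR=S
cmd 3: advance +14 → t=47, phase=(17,7,5,2) → FL=W FR=S RL=S RR=S
cmd 4: advance +19 → t=66, phase=(16,6,4,1) → FL=W FR=S RL=S RR=S
cmd 5: advance +16 → t=82, phase=(12,2,0,17) → FL=W FR=S RL=S RR=W
cmd 6: advance +4 → t=86, phase=(16,6,4,1) → FL=W FR=S RL=S RR=S
cmd 7: advance +10 → t=96, phase=(6,16,14,11) → FL=S FR=W RL=W RR=S


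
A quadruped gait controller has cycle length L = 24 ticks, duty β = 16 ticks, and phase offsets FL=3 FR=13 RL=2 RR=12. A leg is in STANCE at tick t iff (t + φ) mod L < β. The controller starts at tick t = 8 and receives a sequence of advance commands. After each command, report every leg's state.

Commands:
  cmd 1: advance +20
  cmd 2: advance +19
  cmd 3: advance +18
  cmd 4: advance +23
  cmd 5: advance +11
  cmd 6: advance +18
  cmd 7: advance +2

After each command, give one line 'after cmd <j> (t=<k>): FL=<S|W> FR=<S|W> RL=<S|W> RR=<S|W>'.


after cmd 1 (t=28): FL=S FR=W RL=S RR=W
after cmd 2 (t=47): FL=S FR=S RL=S RR=S
after cmd 3 (t=65): FL=W FR=S RL=W RR=S
after cmd 4 (t=88): FL=W FR=S RL=W RR=S
after cmd 5 (t=99): FL=S FR=W RL=S RR=S
after cmd 6 (t=117): FL=S FR=S RL=W RR=S
after cmd 7 (t=119): FL=S FR=S RL=S RR=S

start t=8: FL=S FR=W RL=S RR=W
cmd 1: advance +20 → t=28, phase=(7,17,6,16) → FL=S FR=W RL=S RR=W
cmd 2: advance +19 → t=47, phase=(2,12,1,11) → FL=S FR=S RL=S RR=S
cmd 3: advance +18 → t=65, phase=(20,6,19,5) → FL=W FR=S RL=W RR=S
cmd 4: advance +23 → t=88, phase=(19,5,18,4) → FL=W FR=S RL=W RR=S
cmd 5: advance +11 → t=99, phase=(6,16,5,15) → FL=S FR=W RL=S RR=S
cmd 6: advance +18 → t=117, phase=(0,10,23,9) → FL=S FR=S RL=W RR=S
cmd 7: advance +2 → t=119, phase=(2,12,1,11) → FL=S FR=S RL=S RR=S


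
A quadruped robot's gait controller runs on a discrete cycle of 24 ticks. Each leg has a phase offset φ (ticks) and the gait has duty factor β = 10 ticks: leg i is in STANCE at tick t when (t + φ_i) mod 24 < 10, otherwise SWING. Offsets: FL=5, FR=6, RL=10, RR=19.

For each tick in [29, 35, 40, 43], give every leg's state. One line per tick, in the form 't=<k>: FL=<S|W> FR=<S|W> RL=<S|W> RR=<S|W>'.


t=29: FL=W FR=W RL=W RR=S
t=35: FL=W FR=W RL=W RR=S
t=40: FL=W FR=W RL=S RR=W
t=43: FL=S FR=S RL=S RR=W

t=29: phase=(10,11,15,0) vs β=10 → FL=W FR=W RL=W RR=S
t=35: phase=(16,17,21,6) vs β=10 → FL=W FR=W RL=W RR=S
t=40: phase=(21,22,2,11) vs β=10 → FL=W FR=W RL=S RR=W
t=43: phase=(0,1,5,14) vs β=10 → FL=S FR=S RL=S RR=W


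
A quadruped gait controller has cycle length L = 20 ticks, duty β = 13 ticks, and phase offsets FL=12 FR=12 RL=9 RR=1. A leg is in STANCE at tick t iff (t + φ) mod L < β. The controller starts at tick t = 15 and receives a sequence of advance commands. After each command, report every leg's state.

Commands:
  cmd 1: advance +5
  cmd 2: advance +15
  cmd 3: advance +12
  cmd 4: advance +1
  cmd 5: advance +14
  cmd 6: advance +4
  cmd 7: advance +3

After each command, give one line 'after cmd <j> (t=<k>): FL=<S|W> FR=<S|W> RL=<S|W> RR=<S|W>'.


start t=15: FL=S FR=S RL=S RR=W
cmd 1: advance +5 → t=20, phase=(12,12,9,1) → FL=S FR=S RL=S RR=S
cmd 2: advance +15 → t=35, phase=(7,7,4,16) → FL=S FR=S RL=S RR=W
cmd 3: advance +12 → t=47, phase=(19,19,16,8) → FL=W FR=W RL=W RR=S
cmd 4: advance +1 → t=48, phase=(0,0,17,9) → FL=S FR=S RL=W RR=S
cmd 5: advance +14 → t=62, phase=(14,14,11,3) → FL=W FR=W RL=S RR=S
cmd 6: advance +4 → t=66, phase=(18,18,15,7) → FL=W FR=W RL=W RR=S
cmd 7: advance +3 → t=69, phase=(1,1,18,10) → FL=S FR=S RL=W RR=S

after cmd 1 (t=20): FL=S FR=S RL=S RR=S
after cmd 2 (t=35): FL=S FR=S RL=S RR=W
after cmd 3 (t=47): FL=W FR=W RL=W RR=S
after cmd 4 (t=48): FL=S FR=S RL=W RR=S
after cmd 5 (t=62): FL=W FR=W RL=S RR=S
after cmd 6 (t=66): FL=W FR=W RL=W RR=S
after cmd 7 (t=69): FL=S FR=S RL=W RR=S


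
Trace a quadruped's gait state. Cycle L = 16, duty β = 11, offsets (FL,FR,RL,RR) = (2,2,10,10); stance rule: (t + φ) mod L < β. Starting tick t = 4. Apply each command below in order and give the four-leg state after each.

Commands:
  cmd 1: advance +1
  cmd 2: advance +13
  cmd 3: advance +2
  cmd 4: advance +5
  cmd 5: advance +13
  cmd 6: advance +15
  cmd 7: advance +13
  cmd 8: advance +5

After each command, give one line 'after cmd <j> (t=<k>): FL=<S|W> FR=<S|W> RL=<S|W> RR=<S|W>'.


after cmd 1 (t=5): FL=S FR=S RL=W RR=W
after cmd 2 (t=18): FL=S FR=S RL=W RR=W
after cmd 3 (t=20): FL=S FR=S RL=W RR=W
after cmd 4 (t=25): FL=W FR=W RL=S RR=S
after cmd 5 (t=38): FL=S FR=S RL=S RR=S
after cmd 6 (t=53): FL=S FR=S RL=W RR=W
after cmd 7 (t=66): FL=S FR=S RL=W RR=W
after cmd 8 (t=71): FL=S FR=S RL=S RR=S

start t=4: FL=S FR=S RL=W RR=W
cmd 1: advance +1 → t=5, phase=(7,7,15,15) → FL=S FR=S RL=W RR=W
cmd 2: advance +13 → t=18, phase=(4,4,12,12) → FL=S FR=S RL=W RR=W
cmd 3: advance +2 → t=20, phase=(6,6,14,14) → FL=S FR=S RL=W RR=W
cmd 4: advance +5 → t=25, phase=(11,11,3,3) → FL=W FR=W RL=S RR=S
cmd 5: advance +13 → t=38, phase=(8,8,0,0) → FL=S FR=S RL=S RR=S
cmd 6: advance +15 → t=53, phase=(7,7,15,15) → FL=S FR=S RL=W RR=W
cmd 7: advance +13 → t=66, phase=(4,4,12,12) → FL=S FR=S RL=W RR=W
cmd 8: advance +5 → t=71, phase=(9,9,1,1) → FL=S FR=S RL=S RR=S


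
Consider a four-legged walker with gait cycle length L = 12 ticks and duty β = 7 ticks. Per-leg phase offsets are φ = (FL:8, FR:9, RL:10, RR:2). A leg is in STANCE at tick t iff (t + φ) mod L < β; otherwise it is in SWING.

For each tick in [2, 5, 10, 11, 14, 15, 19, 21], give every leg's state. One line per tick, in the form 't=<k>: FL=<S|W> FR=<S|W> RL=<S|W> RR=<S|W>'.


t=2: phase=(10,11,0,4) vs β=7 → FL=W FR=W RL=S RR=S
t=5: phase=(1,2,3,7) vs β=7 → FL=S FR=S RL=S RR=W
t=10: phase=(6,7,8,0) vs β=7 → FL=S FR=W RL=W RR=S
t=11: phase=(7,8,9,1) vs β=7 → FL=W FR=W RL=W RR=S
t=14: phase=(10,11,0,4) vs β=7 → FL=W FR=W RL=S RR=S
t=15: phase=(11,0,1,5) vs β=7 → FL=W FR=S RL=S RR=S
t=19: phase=(3,4,5,9) vs β=7 → FL=S FR=S RL=S RR=W
t=21: phase=(5,6,7,11) vs β=7 → FL=S FR=S RL=W RR=W

t=2: FL=W FR=W RL=S RR=S
t=5: FL=S FR=S RL=S RR=W
t=10: FL=S FR=W RL=W RR=S
t=11: FL=W FR=W RL=W RR=S
t=14: FL=W FR=W RL=S RR=S
t=15: FL=W FR=S RL=S RR=S
t=19: FL=S FR=S RL=S RR=W
t=21: FL=S FR=S RL=W RR=W


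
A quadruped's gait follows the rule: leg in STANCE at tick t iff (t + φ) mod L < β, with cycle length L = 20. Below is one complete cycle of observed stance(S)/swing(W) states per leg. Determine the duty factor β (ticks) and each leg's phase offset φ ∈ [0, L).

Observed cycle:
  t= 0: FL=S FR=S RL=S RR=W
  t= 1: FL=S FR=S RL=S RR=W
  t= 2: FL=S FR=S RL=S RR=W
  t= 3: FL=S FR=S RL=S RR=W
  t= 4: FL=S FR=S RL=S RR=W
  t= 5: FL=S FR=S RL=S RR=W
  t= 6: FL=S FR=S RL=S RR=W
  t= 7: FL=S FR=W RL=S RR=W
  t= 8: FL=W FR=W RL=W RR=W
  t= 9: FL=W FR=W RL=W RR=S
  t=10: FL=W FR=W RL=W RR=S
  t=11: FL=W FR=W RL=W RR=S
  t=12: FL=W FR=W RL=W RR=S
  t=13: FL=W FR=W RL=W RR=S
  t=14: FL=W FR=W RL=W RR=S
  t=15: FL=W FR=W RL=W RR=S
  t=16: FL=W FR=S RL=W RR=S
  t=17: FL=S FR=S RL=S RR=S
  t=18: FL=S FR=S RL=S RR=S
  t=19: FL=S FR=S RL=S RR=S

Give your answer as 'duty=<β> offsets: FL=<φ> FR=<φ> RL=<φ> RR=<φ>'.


duty=11 offsets: FL=3 FR=4 RL=3 RR=11

duty β = stance ticks per leg = 11
FL: stance ticks = 11; W→S at t=17 → φ=3
FR: stance ticks = 11; W→S at t=16 → φ=4
RL: stance ticks = 11; W→S at t=17 → φ=3
RR: stance ticks = 11; W→S at t=9 → φ=11


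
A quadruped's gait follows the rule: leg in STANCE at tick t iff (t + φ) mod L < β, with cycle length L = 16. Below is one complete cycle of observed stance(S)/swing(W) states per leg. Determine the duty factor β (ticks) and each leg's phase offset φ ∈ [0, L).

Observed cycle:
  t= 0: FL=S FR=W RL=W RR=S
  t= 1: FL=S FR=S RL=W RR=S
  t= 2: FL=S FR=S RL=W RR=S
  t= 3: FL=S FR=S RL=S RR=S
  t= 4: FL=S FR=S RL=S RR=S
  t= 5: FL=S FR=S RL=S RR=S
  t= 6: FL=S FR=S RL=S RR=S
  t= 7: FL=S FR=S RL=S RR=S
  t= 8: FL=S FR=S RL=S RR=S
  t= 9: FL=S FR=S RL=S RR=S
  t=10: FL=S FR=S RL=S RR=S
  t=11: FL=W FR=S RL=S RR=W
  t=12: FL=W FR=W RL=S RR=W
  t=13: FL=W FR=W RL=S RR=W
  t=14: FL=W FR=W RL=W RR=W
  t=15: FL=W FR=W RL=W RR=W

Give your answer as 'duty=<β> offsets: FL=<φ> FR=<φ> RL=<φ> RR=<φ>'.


duty=11 offsets: FL=0 FR=15 RL=13 RR=0

duty β = stance ticks per leg = 11
FL: stance ticks = 11; W→S at t=0 → φ=0
FR: stance ticks = 11; W→S at t=1 → φ=15
RL: stance ticks = 11; W→S at t=3 → φ=13
RR: stance ticks = 11; W→S at t=0 → φ=0


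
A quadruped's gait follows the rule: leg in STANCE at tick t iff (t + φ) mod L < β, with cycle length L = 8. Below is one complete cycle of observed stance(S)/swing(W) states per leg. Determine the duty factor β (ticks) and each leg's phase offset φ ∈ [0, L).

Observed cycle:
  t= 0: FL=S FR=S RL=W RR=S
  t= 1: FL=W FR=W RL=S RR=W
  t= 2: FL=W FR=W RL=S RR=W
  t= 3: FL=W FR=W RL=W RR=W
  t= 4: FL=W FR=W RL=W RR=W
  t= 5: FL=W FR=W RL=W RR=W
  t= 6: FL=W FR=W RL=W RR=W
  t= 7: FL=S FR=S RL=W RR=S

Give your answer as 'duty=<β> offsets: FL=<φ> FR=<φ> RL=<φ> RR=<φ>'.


duty β = stance ticks per leg = 2
FL: stance ticks = 2; W→S at t=7 → φ=1
FR: stance ticks = 2; W→S at t=7 → φ=1
RL: stance ticks = 2; W→S at t=1 → φ=7
RR: stance ticks = 2; W→S at t=7 → φ=1

duty=2 offsets: FL=1 FR=1 RL=7 RR=1


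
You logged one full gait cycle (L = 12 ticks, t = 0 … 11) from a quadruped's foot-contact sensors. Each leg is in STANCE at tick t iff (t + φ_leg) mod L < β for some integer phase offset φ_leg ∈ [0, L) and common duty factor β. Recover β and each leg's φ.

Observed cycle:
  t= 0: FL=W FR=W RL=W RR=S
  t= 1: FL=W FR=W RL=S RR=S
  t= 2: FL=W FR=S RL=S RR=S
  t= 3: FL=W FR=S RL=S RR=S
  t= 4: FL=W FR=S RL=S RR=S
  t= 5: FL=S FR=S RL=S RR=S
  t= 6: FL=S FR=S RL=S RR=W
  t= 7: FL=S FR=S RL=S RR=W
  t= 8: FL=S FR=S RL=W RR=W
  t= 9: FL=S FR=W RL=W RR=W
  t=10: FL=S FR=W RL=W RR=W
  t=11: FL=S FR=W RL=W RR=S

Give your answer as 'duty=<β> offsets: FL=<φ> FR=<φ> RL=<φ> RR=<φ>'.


duty β = stance ticks per leg = 7
FL: stance ticks = 7; W→S at t=5 → φ=7
FR: stance ticks = 7; W→S at t=2 → φ=10
RL: stance ticks = 7; W→S at t=1 → φ=11
RR: stance ticks = 7; W→S at t=11 → φ=1

duty=7 offsets: FL=7 FR=10 RL=11 RR=1


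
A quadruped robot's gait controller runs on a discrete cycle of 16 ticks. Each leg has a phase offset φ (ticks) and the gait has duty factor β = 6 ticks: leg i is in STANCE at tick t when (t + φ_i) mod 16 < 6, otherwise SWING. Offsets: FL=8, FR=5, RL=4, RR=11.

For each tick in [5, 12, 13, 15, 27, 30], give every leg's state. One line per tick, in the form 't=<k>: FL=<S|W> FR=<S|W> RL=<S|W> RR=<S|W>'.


t=5: phase=(13,10,9,0) vs β=6 → FL=W FR=W RL=W RR=S
t=12: phase=(4,1,0,7) vs β=6 → FL=S FR=S RL=S RR=W
t=13: phase=(5,2,1,8) vs β=6 → FL=S FR=S RL=S RR=W
t=15: phase=(7,4,3,10) vs β=6 → FL=W FR=S RL=S RR=W
t=27: phase=(3,0,15,6) vs β=6 → FL=S FR=S RL=W RR=W
t=30: phase=(6,3,2,9) vs β=6 → FL=W FR=S RL=S RR=W

t=5: FL=W FR=W RL=W RR=S
t=12: FL=S FR=S RL=S RR=W
t=13: FL=S FR=S RL=S RR=W
t=15: FL=W FR=S RL=S RR=W
t=27: FL=S FR=S RL=W RR=W
t=30: FL=W FR=S RL=S RR=W


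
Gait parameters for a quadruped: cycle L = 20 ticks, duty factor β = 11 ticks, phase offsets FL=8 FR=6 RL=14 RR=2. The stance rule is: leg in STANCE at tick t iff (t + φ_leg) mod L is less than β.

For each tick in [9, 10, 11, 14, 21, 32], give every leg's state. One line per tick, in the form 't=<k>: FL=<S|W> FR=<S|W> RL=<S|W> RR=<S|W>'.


t=9: FL=W FR=W RL=S RR=W
t=10: FL=W FR=W RL=S RR=W
t=11: FL=W FR=W RL=S RR=W
t=14: FL=S FR=S RL=S RR=W
t=21: FL=S FR=S RL=W RR=S
t=32: FL=S FR=W RL=S RR=W

t=9: phase=(17,15,3,11) vs β=11 → FL=W FR=W RL=S RR=W
t=10: phase=(18,16,4,12) vs β=11 → FL=W FR=W RL=S RR=W
t=11: phase=(19,17,5,13) vs β=11 → FL=W FR=W RL=S RR=W
t=14: phase=(2,0,8,16) vs β=11 → FL=S FR=S RL=S RR=W
t=21: phase=(9,7,15,3) vs β=11 → FL=S FR=S RL=W RR=S
t=32: phase=(0,18,6,14) vs β=11 → FL=S FR=W RL=S RR=W


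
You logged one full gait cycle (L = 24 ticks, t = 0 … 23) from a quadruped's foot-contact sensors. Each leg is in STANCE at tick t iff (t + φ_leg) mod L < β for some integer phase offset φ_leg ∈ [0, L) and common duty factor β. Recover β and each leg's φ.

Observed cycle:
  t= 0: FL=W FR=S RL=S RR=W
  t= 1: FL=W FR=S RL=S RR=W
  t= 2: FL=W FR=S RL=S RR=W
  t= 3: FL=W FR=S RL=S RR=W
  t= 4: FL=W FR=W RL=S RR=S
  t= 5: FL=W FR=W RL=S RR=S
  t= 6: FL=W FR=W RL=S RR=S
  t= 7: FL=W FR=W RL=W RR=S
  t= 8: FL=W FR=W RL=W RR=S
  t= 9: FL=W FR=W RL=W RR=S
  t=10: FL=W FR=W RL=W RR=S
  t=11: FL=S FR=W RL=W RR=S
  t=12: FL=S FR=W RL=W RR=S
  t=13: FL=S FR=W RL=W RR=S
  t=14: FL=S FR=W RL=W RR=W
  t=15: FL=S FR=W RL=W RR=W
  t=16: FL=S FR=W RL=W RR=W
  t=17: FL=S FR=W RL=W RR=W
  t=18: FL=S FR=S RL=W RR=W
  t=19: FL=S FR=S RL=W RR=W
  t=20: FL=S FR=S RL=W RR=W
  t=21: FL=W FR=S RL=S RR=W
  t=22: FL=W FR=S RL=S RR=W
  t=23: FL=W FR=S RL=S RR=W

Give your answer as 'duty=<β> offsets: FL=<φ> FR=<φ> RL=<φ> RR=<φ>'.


duty β = stance ticks per leg = 10
FL: stance ticks = 10; W→S at t=11 → φ=13
FR: stance ticks = 10; W→S at t=18 → φ=6
RL: stance ticks = 10; W→S at t=21 → φ=3
RR: stance ticks = 10; W→S at t=4 → φ=20

duty=10 offsets: FL=13 FR=6 RL=3 RR=20


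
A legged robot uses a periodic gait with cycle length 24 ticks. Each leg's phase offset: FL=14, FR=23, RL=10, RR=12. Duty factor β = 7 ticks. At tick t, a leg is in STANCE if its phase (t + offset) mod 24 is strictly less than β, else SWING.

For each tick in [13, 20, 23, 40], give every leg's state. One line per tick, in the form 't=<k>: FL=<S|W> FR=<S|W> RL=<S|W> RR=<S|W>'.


t=13: FL=S FR=W RL=W RR=S
t=20: FL=W FR=W RL=S RR=W
t=23: FL=W FR=W RL=W RR=W
t=40: FL=S FR=W RL=S RR=S

t=13: phase=(3,12,23,1) vs β=7 → FL=S FR=W RL=W RR=S
t=20: phase=(10,19,6,8) vs β=7 → FL=W FR=W RL=S RR=W
t=23: phase=(13,22,9,11) vs β=7 → FL=W FR=W RL=W RR=W
t=40: phase=(6,15,2,4) vs β=7 → FL=S FR=W RL=S RR=S


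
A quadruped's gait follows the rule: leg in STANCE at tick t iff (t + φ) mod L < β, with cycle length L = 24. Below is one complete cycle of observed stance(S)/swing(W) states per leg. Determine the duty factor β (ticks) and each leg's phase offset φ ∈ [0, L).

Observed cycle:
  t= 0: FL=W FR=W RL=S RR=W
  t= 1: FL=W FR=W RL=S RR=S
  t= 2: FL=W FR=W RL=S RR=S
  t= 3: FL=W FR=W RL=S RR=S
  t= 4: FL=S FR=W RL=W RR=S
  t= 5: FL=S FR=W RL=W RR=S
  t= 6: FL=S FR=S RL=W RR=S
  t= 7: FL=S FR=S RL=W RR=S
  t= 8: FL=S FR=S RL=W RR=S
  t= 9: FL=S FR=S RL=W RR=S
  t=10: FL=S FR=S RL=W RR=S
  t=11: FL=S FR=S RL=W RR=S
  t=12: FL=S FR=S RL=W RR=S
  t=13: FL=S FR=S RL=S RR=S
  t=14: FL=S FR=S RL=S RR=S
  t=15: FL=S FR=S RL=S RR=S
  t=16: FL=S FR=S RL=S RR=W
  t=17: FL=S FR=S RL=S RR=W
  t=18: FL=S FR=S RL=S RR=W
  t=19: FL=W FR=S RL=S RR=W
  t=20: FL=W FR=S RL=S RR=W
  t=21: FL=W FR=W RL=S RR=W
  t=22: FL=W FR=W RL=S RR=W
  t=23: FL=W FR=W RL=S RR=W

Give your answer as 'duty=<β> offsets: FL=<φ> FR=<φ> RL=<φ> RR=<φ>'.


duty=15 offsets: FL=20 FR=18 RL=11 RR=23

duty β = stance ticks per leg = 15
FL: stance ticks = 15; W→S at t=4 → φ=20
FR: stance ticks = 15; W→S at t=6 → φ=18
RL: stance ticks = 15; W→S at t=13 → φ=11
RR: stance ticks = 15; W→S at t=1 → φ=23


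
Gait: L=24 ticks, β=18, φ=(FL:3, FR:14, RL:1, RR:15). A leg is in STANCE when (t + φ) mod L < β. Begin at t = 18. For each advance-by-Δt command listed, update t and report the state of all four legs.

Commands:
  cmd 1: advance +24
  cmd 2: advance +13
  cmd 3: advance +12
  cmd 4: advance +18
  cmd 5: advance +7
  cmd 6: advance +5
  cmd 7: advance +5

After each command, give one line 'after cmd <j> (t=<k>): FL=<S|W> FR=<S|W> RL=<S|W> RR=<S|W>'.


start t=18: FL=W FR=S RL=W RR=S
cmd 1: advance +24 → t=42, phase=(21,8,19,9) → FL=W FR=S RL=W RR=S
cmd 2: advance +13 → t=55, phase=(10,21,8,22) → FL=S FR=W RL=S RR=W
cmd 3: advance +12 → t=67, phase=(22,9,20,10) → FL=W FR=S RL=W RR=S
cmd 4: advance +18 → t=85, phase=(16,3,14,4) → FL=S FR=S RL=S RR=S
cmd 5: advance +7 → t=92, phase=(23,10,21,11) → FL=W FR=S RL=W RR=S
cmd 6: advance +5 → t=97, phase=(4,15,2,16) → FL=S FR=S RL=S RR=S
cmd 7: advance +5 → t=102, phase=(9,20,7,21) → FL=S FR=W RL=S RR=W

after cmd 1 (t=42): FL=W FR=S RL=W RR=S
after cmd 2 (t=55): FL=S FR=W RL=S RR=W
after cmd 3 (t=67): FL=W FR=S RL=W RR=S
after cmd 4 (t=85): FL=S FR=S RL=S RR=S
after cmd 5 (t=92): FL=W FR=S RL=W RR=S
after cmd 6 (t=97): FL=S FR=S RL=S RR=S
after cmd 7 (t=102): FL=S FR=W RL=S RR=W


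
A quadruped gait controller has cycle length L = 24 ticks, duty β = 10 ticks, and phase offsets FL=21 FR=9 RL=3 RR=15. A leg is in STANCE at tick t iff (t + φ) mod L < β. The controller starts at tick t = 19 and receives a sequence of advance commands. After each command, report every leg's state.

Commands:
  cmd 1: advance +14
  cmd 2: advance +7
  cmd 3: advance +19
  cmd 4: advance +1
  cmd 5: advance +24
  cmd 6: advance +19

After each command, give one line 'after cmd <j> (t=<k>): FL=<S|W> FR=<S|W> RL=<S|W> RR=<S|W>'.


start t=19: FL=W FR=S RL=W RR=W
cmd 1: advance +14 → t=33, phase=(6,18,12,0) → FL=S FR=W RL=W RR=S
cmd 2: advance +7 → t=40, phase=(13,1,19,7) → FL=W FR=S RL=W RR=S
cmd 3: advance +19 → t=59, phase=(8,20,14,2) → FL=S FR=W RL=W RR=S
cmd 4: advance +1 → t=60, phase=(9,21,15,3) → FL=S FR=W RL=W RR=S
cmd 5: advance +24 → t=84, phase=(9,21,15,3) → FL=S FR=W RL=W RR=S
cmd 6: advance +19 → t=103, phase=(4,16,10,22) → FL=S FR=W RL=W RR=W

after cmd 1 (t=33): FL=S FR=W RL=W RR=S
after cmd 2 (t=40): FL=W FR=S RL=W RR=S
after cmd 3 (t=59): FL=S FR=W RL=W RR=S
after cmd 4 (t=60): FL=S FR=W RL=W RR=S
after cmd 5 (t=84): FL=S FR=W RL=W RR=S
after cmd 6 (t=103): FL=S FR=W RL=W RR=W


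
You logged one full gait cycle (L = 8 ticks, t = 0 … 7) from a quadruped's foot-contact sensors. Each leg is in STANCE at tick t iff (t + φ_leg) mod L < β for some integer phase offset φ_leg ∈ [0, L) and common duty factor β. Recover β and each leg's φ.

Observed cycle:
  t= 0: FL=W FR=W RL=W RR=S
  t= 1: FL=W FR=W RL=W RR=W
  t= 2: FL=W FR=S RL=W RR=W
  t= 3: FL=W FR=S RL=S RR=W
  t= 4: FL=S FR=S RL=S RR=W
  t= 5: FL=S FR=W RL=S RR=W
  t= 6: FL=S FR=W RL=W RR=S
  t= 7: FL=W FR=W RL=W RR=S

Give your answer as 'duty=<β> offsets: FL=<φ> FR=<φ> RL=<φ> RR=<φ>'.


duty=3 offsets: FL=4 FR=6 RL=5 RR=2

duty β = stance ticks per leg = 3
FL: stance ticks = 3; W→S at t=4 → φ=4
FR: stance ticks = 3; W→S at t=2 → φ=6
RL: stance ticks = 3; W→S at t=3 → φ=5
RR: stance ticks = 3; W→S at t=6 → φ=2


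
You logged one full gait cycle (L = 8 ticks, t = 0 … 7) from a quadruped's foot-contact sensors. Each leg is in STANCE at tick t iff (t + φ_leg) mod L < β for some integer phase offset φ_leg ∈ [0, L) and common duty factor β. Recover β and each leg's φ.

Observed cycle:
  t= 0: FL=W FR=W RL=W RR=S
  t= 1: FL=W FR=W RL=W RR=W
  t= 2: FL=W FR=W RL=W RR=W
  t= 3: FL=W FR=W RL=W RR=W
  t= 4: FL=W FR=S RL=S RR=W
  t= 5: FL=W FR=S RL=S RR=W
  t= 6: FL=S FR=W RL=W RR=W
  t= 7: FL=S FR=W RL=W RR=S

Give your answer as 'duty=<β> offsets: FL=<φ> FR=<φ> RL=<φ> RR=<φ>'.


duty=2 offsets: FL=2 FR=4 RL=4 RR=1

duty β = stance ticks per leg = 2
FL: stance ticks = 2; W→S at t=6 → φ=2
FR: stance ticks = 2; W→S at t=4 → φ=4
RL: stance ticks = 2; W→S at t=4 → φ=4
RR: stance ticks = 2; W→S at t=7 → φ=1


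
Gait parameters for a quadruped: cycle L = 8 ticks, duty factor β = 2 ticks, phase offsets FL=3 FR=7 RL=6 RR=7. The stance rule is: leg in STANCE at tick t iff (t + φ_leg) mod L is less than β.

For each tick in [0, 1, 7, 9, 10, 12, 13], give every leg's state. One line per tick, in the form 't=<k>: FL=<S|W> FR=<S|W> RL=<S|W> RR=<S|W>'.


t=0: FL=W FR=W RL=W RR=W
t=1: FL=W FR=S RL=W RR=S
t=7: FL=W FR=W RL=W RR=W
t=9: FL=W FR=S RL=W RR=S
t=10: FL=W FR=S RL=S RR=S
t=12: FL=W FR=W RL=W RR=W
t=13: FL=S FR=W RL=W RR=W

t=0: phase=(3,7,6,7) vs β=2 → FL=W FR=W RL=W RR=W
t=1: phase=(4,0,7,0) vs β=2 → FL=W FR=S RL=W RR=S
t=7: phase=(2,6,5,6) vs β=2 → FL=W FR=W RL=W RR=W
t=9: phase=(4,0,7,0) vs β=2 → FL=W FR=S RL=W RR=S
t=10: phase=(5,1,0,1) vs β=2 → FL=W FR=S RL=S RR=S
t=12: phase=(7,3,2,3) vs β=2 → FL=W FR=W RL=W RR=W
t=13: phase=(0,4,3,4) vs β=2 → FL=S FR=W RL=W RR=W


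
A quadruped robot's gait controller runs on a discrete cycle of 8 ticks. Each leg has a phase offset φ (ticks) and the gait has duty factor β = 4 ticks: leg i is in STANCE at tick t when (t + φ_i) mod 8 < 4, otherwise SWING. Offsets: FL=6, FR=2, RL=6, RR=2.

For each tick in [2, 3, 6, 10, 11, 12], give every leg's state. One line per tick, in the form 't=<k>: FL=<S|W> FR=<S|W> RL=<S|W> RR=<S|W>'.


t=2: phase=(0,4,0,4) vs β=4 → FL=S FR=W RL=S RR=W
t=3: phase=(1,5,1,5) vs β=4 → FL=S FR=W RL=S RR=W
t=6: phase=(4,0,4,0) vs β=4 → FL=W FR=S RL=W RR=S
t=10: phase=(0,4,0,4) vs β=4 → FL=S FR=W RL=S RR=W
t=11: phase=(1,5,1,5) vs β=4 → FL=S FR=W RL=S RR=W
t=12: phase=(2,6,2,6) vs β=4 → FL=S FR=W RL=S RR=W

t=2: FL=S FR=W RL=S RR=W
t=3: FL=S FR=W RL=S RR=W
t=6: FL=W FR=S RL=W RR=S
t=10: FL=S FR=W RL=S RR=W
t=11: FL=S FR=W RL=S RR=W
t=12: FL=S FR=W RL=S RR=W


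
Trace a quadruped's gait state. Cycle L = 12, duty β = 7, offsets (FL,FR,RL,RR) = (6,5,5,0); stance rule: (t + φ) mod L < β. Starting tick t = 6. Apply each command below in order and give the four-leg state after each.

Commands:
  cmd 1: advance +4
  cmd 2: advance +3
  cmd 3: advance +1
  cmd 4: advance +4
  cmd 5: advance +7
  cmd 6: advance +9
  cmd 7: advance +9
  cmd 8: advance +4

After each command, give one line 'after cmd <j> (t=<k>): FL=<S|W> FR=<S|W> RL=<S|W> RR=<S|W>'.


after cmd 1 (t=10): FL=S FR=S RL=S RR=W
after cmd 2 (t=13): FL=W FR=S RL=S RR=S
after cmd 3 (t=14): FL=W FR=W RL=W RR=S
after cmd 4 (t=18): FL=S FR=W RL=W RR=S
after cmd 5 (t=25): FL=W FR=S RL=S RR=S
after cmd 6 (t=34): FL=S FR=S RL=S RR=W
after cmd 7 (t=43): FL=S FR=S RL=S RR=W
after cmd 8 (t=47): FL=S FR=S RL=S RR=W

start t=6: FL=S FR=W RL=W RR=S
cmd 1: advance +4 → t=10, phase=(4,3,3,10) → FL=S FR=S RL=S RR=W
cmd 2: advance +3 → t=13, phase=(7,6,6,1) → FL=W FR=S RL=S RR=S
cmd 3: advance +1 → t=14, phase=(8,7,7,2) → FL=W FR=W RL=W RR=S
cmd 4: advance +4 → t=18, phase=(0,11,11,6) → FL=S FR=W RL=W RR=S
cmd 5: advance +7 → t=25, phase=(7,6,6,1) → FL=W FR=S RL=S RR=S
cmd 6: advance +9 → t=34, phase=(4,3,3,10) → FL=S FR=S RL=S RR=W
cmd 7: advance +9 → t=43, phase=(1,0,0,7) → FL=S FR=S RL=S RR=W
cmd 8: advance +4 → t=47, phase=(5,4,4,11) → FL=S FR=S RL=S RR=W


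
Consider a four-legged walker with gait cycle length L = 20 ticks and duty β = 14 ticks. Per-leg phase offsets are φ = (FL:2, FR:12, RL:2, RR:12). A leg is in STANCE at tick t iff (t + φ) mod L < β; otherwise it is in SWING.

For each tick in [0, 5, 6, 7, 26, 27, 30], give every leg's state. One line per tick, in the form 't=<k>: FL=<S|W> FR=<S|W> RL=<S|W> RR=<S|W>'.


t=0: FL=S FR=S RL=S RR=S
t=5: FL=S FR=W RL=S RR=W
t=6: FL=S FR=W RL=S RR=W
t=7: FL=S FR=W RL=S RR=W
t=26: FL=S FR=W RL=S RR=W
t=27: FL=S FR=W RL=S RR=W
t=30: FL=S FR=S RL=S RR=S

t=0: phase=(2,12,2,12) vs β=14 → FL=S FR=S RL=S RR=S
t=5: phase=(7,17,7,17) vs β=14 → FL=S FR=W RL=S RR=W
t=6: phase=(8,18,8,18) vs β=14 → FL=S FR=W RL=S RR=W
t=7: phase=(9,19,9,19) vs β=14 → FL=S FR=W RL=S RR=W
t=26: phase=(8,18,8,18) vs β=14 → FL=S FR=W RL=S RR=W
t=27: phase=(9,19,9,19) vs β=14 → FL=S FR=W RL=S RR=W
t=30: phase=(12,2,12,2) vs β=14 → FL=S FR=S RL=S RR=S


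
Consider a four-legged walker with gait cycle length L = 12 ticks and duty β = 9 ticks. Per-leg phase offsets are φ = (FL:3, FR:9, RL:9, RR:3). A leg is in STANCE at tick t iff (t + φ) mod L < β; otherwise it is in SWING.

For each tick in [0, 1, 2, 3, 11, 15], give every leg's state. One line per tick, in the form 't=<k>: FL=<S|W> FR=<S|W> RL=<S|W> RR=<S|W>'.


t=0: FL=S FR=W RL=W RR=S
t=1: FL=S FR=W RL=W RR=S
t=2: FL=S FR=W RL=W RR=S
t=3: FL=S FR=S RL=S RR=S
t=11: FL=S FR=S RL=S RR=S
t=15: FL=S FR=S RL=S RR=S

t=0: phase=(3,9,9,3) vs β=9 → FL=S FR=W RL=W RR=S
t=1: phase=(4,10,10,4) vs β=9 → FL=S FR=W RL=W RR=S
t=2: phase=(5,11,11,5) vs β=9 → FL=S FR=W RL=W RR=S
t=3: phase=(6,0,0,6) vs β=9 → FL=S FR=S RL=S RR=S
t=11: phase=(2,8,8,2) vs β=9 → FL=S FR=S RL=S RR=S
t=15: phase=(6,0,0,6) vs β=9 → FL=S FR=S RL=S RR=S


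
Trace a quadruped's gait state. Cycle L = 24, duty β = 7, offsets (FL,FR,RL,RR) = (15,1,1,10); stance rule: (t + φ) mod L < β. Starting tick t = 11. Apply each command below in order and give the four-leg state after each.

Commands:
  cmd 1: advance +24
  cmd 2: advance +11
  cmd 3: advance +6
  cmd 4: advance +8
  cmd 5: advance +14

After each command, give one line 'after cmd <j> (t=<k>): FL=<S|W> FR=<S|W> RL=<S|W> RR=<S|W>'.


after cmd 1 (t=35): FL=S FR=W RL=W RR=W
after cmd 2 (t=46): FL=W FR=W RL=W RR=W
after cmd 3 (t=52): FL=W FR=S RL=S RR=W
after cmd 4 (t=60): FL=S FR=W RL=W RR=W
after cmd 5 (t=74): FL=W FR=S RL=S RR=W

start t=11: FL=S FR=W RL=W RR=W
cmd 1: advance +24 → t=35, phase=(2,12,12,21) → FL=S FR=W RL=W RR=W
cmd 2: advance +11 → t=46, phase=(13,23,23,8) → FL=W FR=W RL=W RR=W
cmd 3: advance +6 → t=52, phase=(19,5,5,14) → FL=W FR=S RL=S RR=W
cmd 4: advance +8 → t=60, phase=(3,13,13,22) → FL=S FR=W RL=W RR=W
cmd 5: advance +14 → t=74, phase=(17,3,3,12) → FL=W FR=S RL=S RR=W


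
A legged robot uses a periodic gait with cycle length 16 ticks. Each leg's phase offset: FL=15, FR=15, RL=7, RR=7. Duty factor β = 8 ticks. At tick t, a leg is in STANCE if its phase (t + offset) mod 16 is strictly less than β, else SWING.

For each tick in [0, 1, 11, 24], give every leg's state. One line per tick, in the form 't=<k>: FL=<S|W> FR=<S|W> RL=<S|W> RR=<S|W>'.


t=0: phase=(15,15,7,7) vs β=8 → FL=W FR=W RL=S RR=S
t=1: phase=(0,0,8,8) vs β=8 → FL=S FR=S RL=W RR=W
t=11: phase=(10,10,2,2) vs β=8 → FL=W FR=W RL=S RR=S
t=24: phase=(7,7,15,15) vs β=8 → FL=S FR=S RL=W RR=W

t=0: FL=W FR=W RL=S RR=S
t=1: FL=S FR=S RL=W RR=W
t=11: FL=W FR=W RL=S RR=S
t=24: FL=S FR=S RL=W RR=W


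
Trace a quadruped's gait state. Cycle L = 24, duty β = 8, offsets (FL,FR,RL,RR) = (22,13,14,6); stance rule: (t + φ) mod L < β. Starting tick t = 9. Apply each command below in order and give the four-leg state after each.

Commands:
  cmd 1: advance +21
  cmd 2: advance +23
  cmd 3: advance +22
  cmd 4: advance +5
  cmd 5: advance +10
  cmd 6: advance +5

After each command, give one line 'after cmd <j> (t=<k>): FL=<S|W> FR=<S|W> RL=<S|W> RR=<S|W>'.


start t=9: FL=S FR=W RL=W RR=W
cmd 1: advance +21 → t=30, phase=(4,19,20,12) → FL=S FR=W RL=W RR=W
cmd 2: advance +23 → t=53, phase=(3,18,19,11) → FL=S FR=W RL=W RR=W
cmd 3: advance +22 → t=75, phase=(1,16,17,9) → FL=S FR=W RL=W RR=W
cmd 4: advance +5 → t=80, phase=(6,21,22,14) → FL=S FR=W RL=W RR=W
cmd 5: advance +10 → t=90, phase=(16,7,8,0) → FL=W FR=S RL=W RR=S
cmd 6: advance +5 → t=95, phase=(21,12,13,5) → FL=W FR=W RL=W RR=S

after cmd 1 (t=30): FL=S FR=W RL=W RR=W
after cmd 2 (t=53): FL=S FR=W RL=W RR=W
after cmd 3 (t=75): FL=S FR=W RL=W RR=W
after cmd 4 (t=80): FL=S FR=W RL=W RR=W
after cmd 5 (t=90): FL=W FR=S RL=W RR=S
after cmd 6 (t=95): FL=W FR=W RL=W RR=S


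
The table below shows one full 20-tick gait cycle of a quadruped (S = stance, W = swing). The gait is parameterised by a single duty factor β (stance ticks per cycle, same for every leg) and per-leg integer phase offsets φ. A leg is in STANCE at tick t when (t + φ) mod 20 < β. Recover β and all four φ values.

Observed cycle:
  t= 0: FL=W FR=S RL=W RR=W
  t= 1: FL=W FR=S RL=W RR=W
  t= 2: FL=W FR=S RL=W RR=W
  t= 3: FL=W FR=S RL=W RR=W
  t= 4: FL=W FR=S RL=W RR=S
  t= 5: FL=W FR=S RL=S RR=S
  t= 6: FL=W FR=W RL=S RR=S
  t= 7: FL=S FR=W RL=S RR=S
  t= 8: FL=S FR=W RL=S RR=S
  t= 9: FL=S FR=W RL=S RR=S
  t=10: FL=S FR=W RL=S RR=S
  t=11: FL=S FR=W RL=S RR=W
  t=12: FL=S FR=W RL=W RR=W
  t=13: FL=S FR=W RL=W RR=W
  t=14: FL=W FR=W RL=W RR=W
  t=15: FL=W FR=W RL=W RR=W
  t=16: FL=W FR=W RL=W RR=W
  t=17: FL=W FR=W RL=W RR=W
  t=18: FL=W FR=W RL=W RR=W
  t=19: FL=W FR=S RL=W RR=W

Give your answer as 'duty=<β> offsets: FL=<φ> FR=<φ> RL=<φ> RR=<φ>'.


duty β = stance ticks per leg = 7
FL: stance ticks = 7; W→S at t=7 → φ=13
FR: stance ticks = 7; W→S at t=19 → φ=1
RL: stance ticks = 7; W→S at t=5 → φ=15
RR: stance ticks = 7; W→S at t=4 → φ=16

duty=7 offsets: FL=13 FR=1 RL=15 RR=16


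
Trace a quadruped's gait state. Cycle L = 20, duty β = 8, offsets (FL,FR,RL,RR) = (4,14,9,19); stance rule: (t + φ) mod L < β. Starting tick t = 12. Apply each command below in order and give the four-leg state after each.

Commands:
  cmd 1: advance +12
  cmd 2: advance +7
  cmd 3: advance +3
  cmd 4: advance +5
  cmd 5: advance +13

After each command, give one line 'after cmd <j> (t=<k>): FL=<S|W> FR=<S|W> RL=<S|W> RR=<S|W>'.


start t=12: FL=W FR=S RL=S RR=W
cmd 1: advance +12 → t=24, phase=(8,18,13,3) → FL=W FR=W RL=W RR=S
cmd 2: advance +7 → t=31, phase=(15,5,0,10) → FL=W FR=S RL=S RR=W
cmd 3: advance +3 → t=34, phase=(18,8,3,13) → FL=W FR=W RL=S RR=W
cmd 4: advance +5 → t=39, phase=(3,13,8,18) → FL=S FR=W RL=W RR=W
cmd 5: advance +13 → t=52, phase=(16,6,1,11) → FL=W FR=S RL=S RR=W

after cmd 1 (t=24): FL=W FR=W RL=W RR=S
after cmd 2 (t=31): FL=W FR=S RL=S RR=W
after cmd 3 (t=34): FL=W FR=W RL=S RR=W
after cmd 4 (t=39): FL=S FR=W RL=W RR=W
after cmd 5 (t=52): FL=W FR=S RL=S RR=W


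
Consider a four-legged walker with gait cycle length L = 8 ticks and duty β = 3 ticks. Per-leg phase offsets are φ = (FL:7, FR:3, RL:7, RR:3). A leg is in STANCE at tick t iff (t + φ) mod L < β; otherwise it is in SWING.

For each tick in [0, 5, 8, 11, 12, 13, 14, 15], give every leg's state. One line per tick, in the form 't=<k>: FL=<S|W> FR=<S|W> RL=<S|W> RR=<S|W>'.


t=0: FL=W FR=W RL=W RR=W
t=5: FL=W FR=S RL=W RR=S
t=8: FL=W FR=W RL=W RR=W
t=11: FL=S FR=W RL=S RR=W
t=12: FL=W FR=W RL=W RR=W
t=13: FL=W FR=S RL=W RR=S
t=14: FL=W FR=S RL=W RR=S
t=15: FL=W FR=S RL=W RR=S

t=0: phase=(7,3,7,3) vs β=3 → FL=W FR=W RL=W RR=W
t=5: phase=(4,0,4,0) vs β=3 → FL=W FR=S RL=W RR=S
t=8: phase=(7,3,7,3) vs β=3 → FL=W FR=W RL=W RR=W
t=11: phase=(2,6,2,6) vs β=3 → FL=S FR=W RL=S RR=W
t=12: phase=(3,7,3,7) vs β=3 → FL=W FR=W RL=W RR=W
t=13: phase=(4,0,4,0) vs β=3 → FL=W FR=S RL=W RR=S
t=14: phase=(5,1,5,1) vs β=3 → FL=W FR=S RL=W RR=S
t=15: phase=(6,2,6,2) vs β=3 → FL=W FR=S RL=W RR=S


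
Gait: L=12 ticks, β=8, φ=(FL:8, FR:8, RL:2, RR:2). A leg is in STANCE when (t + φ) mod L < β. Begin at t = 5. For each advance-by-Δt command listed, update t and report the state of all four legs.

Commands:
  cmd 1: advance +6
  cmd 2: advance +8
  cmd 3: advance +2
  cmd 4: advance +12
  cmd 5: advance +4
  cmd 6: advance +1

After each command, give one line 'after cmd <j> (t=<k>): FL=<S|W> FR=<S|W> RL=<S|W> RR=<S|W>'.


start t=5: FL=S FR=S RL=S RR=S
cmd 1: advance +6 → t=11, phase=(7,7,1,1) → FL=S FR=S RL=S RR=S
cmd 2: advance +8 → t=19, phase=(3,3,9,9) → FL=S FR=S RL=W RR=W
cmd 3: advance +2 → t=21, phase=(5,5,11,11) → FL=S FR=S RL=W RR=W
cmd 4: advance +12 → t=33, phase=(5,5,11,11) → FL=S FR=S RL=W RR=W
cmd 5: advance +4 → t=37, phase=(9,9,3,3) → FL=W FR=W RL=S RR=S
cmd 6: advance +1 → t=38, phase=(10,10,4,4) → FL=W FR=W RL=S RR=S

after cmd 1 (t=11): FL=S FR=S RL=S RR=S
after cmd 2 (t=19): FL=S FR=S RL=W RR=W
after cmd 3 (t=21): FL=S FR=S RL=W RR=W
after cmd 4 (t=33): FL=S FR=S RL=W RR=W
after cmd 5 (t=37): FL=W FR=W RL=S RR=S
after cmd 6 (t=38): FL=W FR=W RL=S RR=S


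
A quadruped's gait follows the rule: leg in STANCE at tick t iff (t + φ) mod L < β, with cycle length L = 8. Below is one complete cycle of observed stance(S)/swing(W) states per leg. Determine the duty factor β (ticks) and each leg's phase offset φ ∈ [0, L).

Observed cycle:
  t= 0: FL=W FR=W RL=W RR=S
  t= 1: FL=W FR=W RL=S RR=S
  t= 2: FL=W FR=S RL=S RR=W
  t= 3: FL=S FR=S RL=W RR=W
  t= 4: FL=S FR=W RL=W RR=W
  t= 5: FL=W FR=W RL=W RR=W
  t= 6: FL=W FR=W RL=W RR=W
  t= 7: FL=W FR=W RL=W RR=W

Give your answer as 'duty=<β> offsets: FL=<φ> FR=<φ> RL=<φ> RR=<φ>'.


duty β = stance ticks per leg = 2
FL: stance ticks = 2; W→S at t=3 → φ=5
FR: stance ticks = 2; W→S at t=2 → φ=6
RL: stance ticks = 2; W→S at t=1 → φ=7
RR: stance ticks = 2; W→S at t=0 → φ=0

duty=2 offsets: FL=5 FR=6 RL=7 RR=0


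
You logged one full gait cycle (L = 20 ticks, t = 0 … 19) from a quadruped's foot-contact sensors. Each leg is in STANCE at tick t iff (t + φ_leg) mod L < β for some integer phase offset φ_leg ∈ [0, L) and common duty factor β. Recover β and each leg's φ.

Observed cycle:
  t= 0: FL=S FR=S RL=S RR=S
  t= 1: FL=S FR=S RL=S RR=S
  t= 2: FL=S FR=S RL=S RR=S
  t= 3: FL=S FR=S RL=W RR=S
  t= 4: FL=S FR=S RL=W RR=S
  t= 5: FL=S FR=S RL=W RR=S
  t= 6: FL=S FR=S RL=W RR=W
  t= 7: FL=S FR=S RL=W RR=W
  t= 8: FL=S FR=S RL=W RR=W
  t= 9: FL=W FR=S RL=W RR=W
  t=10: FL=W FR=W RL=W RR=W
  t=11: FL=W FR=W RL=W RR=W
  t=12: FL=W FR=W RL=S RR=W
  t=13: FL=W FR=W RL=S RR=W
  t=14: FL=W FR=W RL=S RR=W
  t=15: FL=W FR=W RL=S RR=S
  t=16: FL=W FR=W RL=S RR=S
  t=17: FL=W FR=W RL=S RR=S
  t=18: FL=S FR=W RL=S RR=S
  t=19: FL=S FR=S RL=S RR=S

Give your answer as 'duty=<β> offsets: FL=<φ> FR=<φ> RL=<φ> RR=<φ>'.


duty β = stance ticks per leg = 11
FL: stance ticks = 11; W→S at t=18 → φ=2
FR: stance ticks = 11; W→S at t=19 → φ=1
RL: stance ticks = 11; W→S at t=12 → φ=8
RR: stance ticks = 11; W→S at t=15 → φ=5

duty=11 offsets: FL=2 FR=1 RL=8 RR=5
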